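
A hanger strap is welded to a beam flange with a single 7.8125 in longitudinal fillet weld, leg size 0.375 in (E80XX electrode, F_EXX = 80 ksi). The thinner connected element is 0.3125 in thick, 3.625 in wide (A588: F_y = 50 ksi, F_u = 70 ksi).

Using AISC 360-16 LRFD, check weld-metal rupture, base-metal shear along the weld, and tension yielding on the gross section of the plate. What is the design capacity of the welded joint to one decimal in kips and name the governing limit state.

Weld metal: throat = 0.707×0.375 = 0.26513 in, L = 7.8125 in. φR_n = 0.75 × 0.6 × 80 × 0.26513 × 7.8125 = 74.6 kips.
Base metal shear (0.3125 in plate): yield φR_n = 1.0×0.6×50×0.3125×7.8125 = 73.2 kips; rupture φR_n = 0.75×0.6×70×0.3125×7.8125 = 76.9 kips; take 73.2 kips (yield).
Tension yield (gross): A_g = 3.625×0.3125 = 1.1328 in². φR_n = 0.90 × 50 × 1.1328 = 51.0 kips.
Governing: min(74.6, 73.2, 51.0) = 51.0 kips → gross-section yield.

51.0 kips (gross-section yield governs)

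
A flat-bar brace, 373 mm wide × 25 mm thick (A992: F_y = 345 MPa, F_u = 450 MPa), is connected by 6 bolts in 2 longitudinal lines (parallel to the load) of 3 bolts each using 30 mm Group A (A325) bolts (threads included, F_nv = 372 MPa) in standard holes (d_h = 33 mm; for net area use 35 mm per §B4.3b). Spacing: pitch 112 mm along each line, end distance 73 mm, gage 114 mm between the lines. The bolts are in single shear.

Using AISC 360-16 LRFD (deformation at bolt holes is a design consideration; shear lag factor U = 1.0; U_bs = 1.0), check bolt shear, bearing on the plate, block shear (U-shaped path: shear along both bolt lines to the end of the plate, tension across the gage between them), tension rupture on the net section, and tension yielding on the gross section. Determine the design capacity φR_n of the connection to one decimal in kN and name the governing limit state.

Bolt shear: A_b = π(30)²/4 = 706.86 mm². φR_n = 0.75 × 372 × 706.86 × 6 × 1 = 1183.3 kN.
Bearing (25 mm plate, F_u = 450 MPa): end bolts L_c = 73 − 33/2 = 56.5, R_n = min(1.2×56.5×25×450, 2.4×30×25×450) = 762.75 kN/bolt; interior L_c = 112 − 33 = 79, R_n = 810 kN/bolt. φR_n = 0.75 × (2×762.75 + 4×810) = 3574.1 kN.
Block shear: shear path 2×[73+2×112] = 2×297 mm, A_gv = 14850, A_nv = 2×(297 − 2.5×35)×25 = 10475 mm²; tension across gage: (114 − 1×35)×25 = 1975 mm². R_n = min(0.6×450×10475, 0.6×345×14850) + 1.0×450×1975 = min(2828.3, 3074) + 888.75 = 3717.1 kN. φR_n = 0.75 × 3717.1 = 2787.8 kN.
Tension rupture (net): A_n = (373 − 2×35)×25 = 7575 mm² (U = 1.0, A_e = A_n). φR_n = 0.75 × 450 × 7575 = 2556.6 kN.
Tension yield (gross): A_g = 373×25 = 9325 mm². φR_n = 0.90 × 345 × 9325 = 2895.4 kN.
Governing: min(1183.3, 3574.1, 2787.8, 2556.6, 2895.4) = 1183.3 kN → bolt shear.

1183.3 kN (bolt shear governs)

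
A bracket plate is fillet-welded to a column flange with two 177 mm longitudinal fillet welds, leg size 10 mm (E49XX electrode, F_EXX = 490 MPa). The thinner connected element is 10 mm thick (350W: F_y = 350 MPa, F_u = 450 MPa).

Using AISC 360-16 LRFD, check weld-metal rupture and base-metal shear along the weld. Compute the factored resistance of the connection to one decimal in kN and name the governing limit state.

551.9 kN (weld metal governs)

Weld metal: throat = 0.707×10 = 7.07 mm, L = 2×177 = 354 mm. φR_n = 0.75 × 0.6 × 490 × 7.07 × 354 = 551.9 kN.
Base metal shear (10 mm plate): yield φR_n = 1.0×0.6×350×10×354 = 743.4 kN; rupture φR_n = 0.75×0.6×450×10×354 = 716.9 kN; take 716.9 kN (rupture).
Governing: min(551.9, 716.9) = 551.9 kN → weld metal.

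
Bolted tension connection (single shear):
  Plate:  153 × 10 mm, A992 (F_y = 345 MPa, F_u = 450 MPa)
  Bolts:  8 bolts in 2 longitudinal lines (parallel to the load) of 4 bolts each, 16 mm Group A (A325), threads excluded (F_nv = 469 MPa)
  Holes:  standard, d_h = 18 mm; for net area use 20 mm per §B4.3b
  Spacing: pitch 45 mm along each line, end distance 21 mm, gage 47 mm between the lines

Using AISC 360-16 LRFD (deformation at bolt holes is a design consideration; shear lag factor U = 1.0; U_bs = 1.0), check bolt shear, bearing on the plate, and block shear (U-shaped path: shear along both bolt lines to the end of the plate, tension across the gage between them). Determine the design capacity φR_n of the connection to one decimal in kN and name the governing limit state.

439.4 kN (block shear governs)

Bolt shear: A_b = π(16)²/4 = 201.06 mm². φR_n = 0.75 × 469 × 201.06 × 8 × 1 = 565.8 kN.
Bearing (10 mm plate, F_u = 450 MPa): end bolts L_c = 21 − 18/2 = 12, R_n = min(1.2×12×10×450, 2.4×16×10×450) = 64.8 kN/bolt; interior L_c = 45 − 18 = 27, R_n = 145.8 kN/bolt. φR_n = 0.75 × (2×64.8 + 6×145.8) = 753.3 kN.
Block shear: shear path 2×[21+3×45] = 2×156 mm, A_gv = 3120, A_nv = 2×(156 − 3.5×20)×10 = 1720 mm²; tension across gage: (47 − 1×20)×10 = 270 mm². R_n = min(0.6×450×1720, 0.6×345×3120) + 1.0×450×270 = min(464.4, 645.84) + 121.5 = 585.9 kN. φR_n = 0.75 × 585.9 = 439.4 kN.
Governing: min(565.8, 753.3, 439.4) = 439.4 kN → block shear.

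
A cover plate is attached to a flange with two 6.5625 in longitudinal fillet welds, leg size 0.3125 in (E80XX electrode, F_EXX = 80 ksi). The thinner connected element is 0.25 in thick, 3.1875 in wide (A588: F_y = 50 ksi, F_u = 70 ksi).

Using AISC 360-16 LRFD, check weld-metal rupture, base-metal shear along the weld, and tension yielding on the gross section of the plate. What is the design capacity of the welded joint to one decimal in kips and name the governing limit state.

Weld metal: throat = 0.707×0.3125 = 0.22094 in, L = 2×6.5625 = 13.125 in. φR_n = 0.75 × 0.6 × 80 × 0.22094 × 13.125 = 104.4 kips.
Base metal shear (0.25 in plate): yield φR_n = 1.0×0.6×50×0.25×13.125 = 98.4 kips; rupture φR_n = 0.75×0.6×70×0.25×13.125 = 103.4 kips; take 98.4 kips (yield).
Tension yield (gross): A_g = 3.1875×0.25 = 0.79688 in². φR_n = 0.90 × 50 × 0.79688 = 35.9 kips.
Governing: min(104.4, 98.4, 35.9) = 35.9 kips → gross-section yield.

35.9 kips (gross-section yield governs)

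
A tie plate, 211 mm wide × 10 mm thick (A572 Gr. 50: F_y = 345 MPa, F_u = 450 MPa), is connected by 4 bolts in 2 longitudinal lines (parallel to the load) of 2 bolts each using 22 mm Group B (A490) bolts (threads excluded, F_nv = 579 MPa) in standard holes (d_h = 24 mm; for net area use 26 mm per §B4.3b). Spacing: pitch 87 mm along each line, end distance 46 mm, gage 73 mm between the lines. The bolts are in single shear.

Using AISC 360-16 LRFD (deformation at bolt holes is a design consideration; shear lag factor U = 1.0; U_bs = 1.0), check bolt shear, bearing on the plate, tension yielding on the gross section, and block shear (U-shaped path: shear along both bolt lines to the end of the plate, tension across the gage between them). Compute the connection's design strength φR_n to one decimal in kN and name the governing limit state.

539.3 kN (block shear governs)

Bolt shear: A_b = π(22)²/4 = 380.13 mm². φR_n = 0.75 × 579 × 380.13 × 4 × 1 = 660.3 kN.
Bearing (10 mm plate, F_u = 450 MPa): end bolts L_c = 46 − 24/2 = 34, R_n = min(1.2×34×10×450, 2.4×22×10×450) = 183.6 kN/bolt; interior L_c = 87 − 24 = 63, R_n = 237.6 kN/bolt. φR_n = 0.75 × (2×183.6 + 2×237.6) = 631.8 kN.
Tension yield (gross): A_g = 211×10 = 2110 mm². φR_n = 0.90 × 345 × 2110 = 655.2 kN.
Block shear: shear path 2×[46+1×87] = 2×133 mm, A_gv = 2660, A_nv = 2×(133 − 1.5×26)×10 = 1880 mm²; tension across gage: (73 − 1×26)×10 = 470 mm². R_n = min(0.6×450×1880, 0.6×345×2660) + 1.0×450×470 = min(507.6, 550.62) + 211.5 = 719.1 kN. φR_n = 0.75 × 719.1 = 539.3 kN.
Governing: min(660.3, 631.8, 655.2, 539.3) = 539.3 kN → block shear.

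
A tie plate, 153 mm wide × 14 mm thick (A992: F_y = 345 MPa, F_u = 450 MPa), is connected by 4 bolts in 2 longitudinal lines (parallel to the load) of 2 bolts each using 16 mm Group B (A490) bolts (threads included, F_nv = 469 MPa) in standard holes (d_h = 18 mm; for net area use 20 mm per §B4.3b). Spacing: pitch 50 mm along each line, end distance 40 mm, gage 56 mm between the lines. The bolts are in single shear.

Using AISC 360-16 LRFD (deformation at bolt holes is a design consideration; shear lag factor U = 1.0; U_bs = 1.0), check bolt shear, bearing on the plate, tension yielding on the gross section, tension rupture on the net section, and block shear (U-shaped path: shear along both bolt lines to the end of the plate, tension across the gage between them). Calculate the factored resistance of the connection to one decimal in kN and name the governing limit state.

282.9 kN (bolt shear governs)

Bolt shear: A_b = π(16)²/4 = 201.06 mm². φR_n = 0.75 × 469 × 201.06 × 4 × 1 = 282.9 kN.
Bearing (14 mm plate, F_u = 450 MPa): end bolts L_c = 40 − 18/2 = 31, R_n = min(1.2×31×14×450, 2.4×16×14×450) = 234.36 kN/bolt; interior L_c = 50 − 18 = 32, R_n = 241.92 kN/bolt. φR_n = 0.75 × (2×234.36 + 2×241.92) = 714.4 kN.
Tension yield (gross): A_g = 153×14 = 2142 mm². φR_n = 0.90 × 345 × 2142 = 665.1 kN.
Tension rupture (net): A_n = (153 − 2×20)×14 = 1582 mm² (U = 1.0, A_e = A_n). φR_n = 0.75 × 450 × 1582 = 533.9 kN.
Block shear: shear path 2×[40+1×50] = 2×90 mm, A_gv = 2520, A_nv = 2×(90 − 1.5×20)×14 = 1680 mm²; tension across gage: (56 − 1×20)×14 = 504 mm². R_n = min(0.6×450×1680, 0.6×345×2520) + 1.0×450×504 = min(453.6, 521.64) + 226.8 = 680.4 kN. φR_n = 0.75 × 680.4 = 510.3 kN.
Governing: min(282.9, 714.4, 665.1, 533.9, 510.3) = 282.9 kN → bolt shear.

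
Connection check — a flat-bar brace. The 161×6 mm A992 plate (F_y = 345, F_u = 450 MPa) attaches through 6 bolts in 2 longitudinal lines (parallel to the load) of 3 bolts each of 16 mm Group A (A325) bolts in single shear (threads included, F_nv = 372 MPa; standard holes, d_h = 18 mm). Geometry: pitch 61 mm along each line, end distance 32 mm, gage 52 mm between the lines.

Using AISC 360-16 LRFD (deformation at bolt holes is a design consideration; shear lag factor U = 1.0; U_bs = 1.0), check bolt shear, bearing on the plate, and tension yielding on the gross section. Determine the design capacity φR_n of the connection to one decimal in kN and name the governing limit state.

Bolt shear: A_b = π(16)²/4 = 201.06 mm². φR_n = 0.75 × 372 × 201.06 × 6 × 1 = 336.6 kN.
Bearing (6 mm plate, F_u = 450 MPa): end bolts L_c = 32 − 18/2 = 23, R_n = min(1.2×23×6×450, 2.4×16×6×450) = 74.52 kN/bolt; interior L_c = 61 − 18 = 43, R_n = 103.68 kN/bolt. φR_n = 0.75 × (2×74.52 + 4×103.68) = 422.8 kN.
Tension yield (gross): A_g = 161×6 = 966 mm². φR_n = 0.90 × 345 × 966 = 299.9 kN.
Governing: min(336.6, 422.8, 299.9) = 299.9 kN → gross-section yield.

299.9 kN (gross-section yield governs)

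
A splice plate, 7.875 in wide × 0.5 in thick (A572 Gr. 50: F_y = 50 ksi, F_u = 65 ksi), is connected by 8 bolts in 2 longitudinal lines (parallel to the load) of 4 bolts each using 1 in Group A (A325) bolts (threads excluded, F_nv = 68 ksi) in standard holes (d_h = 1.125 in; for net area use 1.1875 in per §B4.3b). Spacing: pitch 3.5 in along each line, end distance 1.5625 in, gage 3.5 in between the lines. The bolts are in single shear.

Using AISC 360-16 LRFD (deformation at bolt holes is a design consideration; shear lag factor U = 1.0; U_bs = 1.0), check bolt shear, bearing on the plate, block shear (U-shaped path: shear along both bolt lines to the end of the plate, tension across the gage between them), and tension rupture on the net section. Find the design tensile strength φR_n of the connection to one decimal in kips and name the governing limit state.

134.1 kips (net-section rupture governs)

Bolt shear: A_b = π(1)²/4 = 0.7854 in². φR_n = 0.75 × 68 × 0.7854 × 8 × 1 = 320.4 kips.
Bearing (0.5 in plate, F_u = 65 ksi): end bolts L_c = 1.5625 − 1.125/2 = 1, R_n = min(1.2×1×0.5×65, 2.4×1×0.5×65) = 39 kips/bolt; interior L_c = 3.5 − 1.125 = 2.375, R_n = 78 kips/bolt. φR_n = 0.75 × (2×39 + 6×78) = 409.5 kips.
Block shear: shear path 2×[1.5625+3×3.5] = 2×12.0625 in, A_gv = 12.063, A_nv = 2×(12.0625 − 3.5×1.1875)×0.5 = 7.9063 in²; tension across gage: (3.5 − 1×1.1875)×0.5 = 1.1563 in². R_n = min(0.6×65×7.9063, 0.6×50×12.063) + 1.0×65×1.1563 = min(308.35, 361.89) + 75.16 = 383.51 kips. φR_n = 0.75 × 383.51 = 287.6 kips.
Tension rupture (net): A_n = (7.875 − 2×1.1875)×0.5 = 2.75 in² (U = 1.0, A_e = A_n). φR_n = 0.75 × 65 × 2.75 = 134.1 kips.
Governing: min(320.4, 409.5, 287.6, 134.1) = 134.1 kips → net-section rupture.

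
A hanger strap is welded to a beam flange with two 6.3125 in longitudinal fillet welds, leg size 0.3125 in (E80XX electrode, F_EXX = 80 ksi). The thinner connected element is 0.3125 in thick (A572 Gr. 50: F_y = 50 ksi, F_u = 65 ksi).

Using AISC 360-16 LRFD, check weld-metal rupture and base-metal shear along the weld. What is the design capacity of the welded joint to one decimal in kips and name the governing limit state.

100.4 kips (weld metal governs)

Weld metal: throat = 0.707×0.3125 = 0.22094 in, L = 2×6.3125 = 12.625 in. φR_n = 0.75 × 0.6 × 80 × 0.22094 × 12.625 = 100.4 kips.
Base metal shear (0.3125 in plate): yield φR_n = 1.0×0.6×50×0.3125×12.625 = 118.4 kips; rupture φR_n = 0.75×0.6×65×0.3125×12.625 = 115.4 kips; take 115.4 kips (rupture).
Governing: min(100.4, 115.4) = 100.4 kips → weld metal.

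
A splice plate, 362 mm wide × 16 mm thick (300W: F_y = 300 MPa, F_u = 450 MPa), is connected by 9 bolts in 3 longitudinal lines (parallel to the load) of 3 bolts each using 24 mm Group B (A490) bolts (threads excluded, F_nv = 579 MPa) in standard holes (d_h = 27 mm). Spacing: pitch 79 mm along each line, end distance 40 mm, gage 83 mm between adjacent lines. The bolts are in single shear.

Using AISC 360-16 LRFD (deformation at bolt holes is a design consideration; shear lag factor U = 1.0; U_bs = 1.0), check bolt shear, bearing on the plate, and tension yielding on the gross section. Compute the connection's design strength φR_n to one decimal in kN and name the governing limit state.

1563.8 kN (gross-section yield governs)

Bolt shear: A_b = π(24)²/4 = 452.39 mm². φR_n = 0.75 × 579 × 452.39 × 9 × 1 = 1768.1 kN.
Bearing (16 mm plate, F_u = 450 MPa): end bolts L_c = 40 − 27/2 = 26.5, R_n = min(1.2×26.5×16×450, 2.4×24×16×450) = 228.96 kN/bolt; interior L_c = 79 − 27 = 52, R_n = 414.72 kN/bolt. φR_n = 0.75 × (3×228.96 + 6×414.72) = 2381.4 kN.
Tension yield (gross): A_g = 362×16 = 5792 mm². φR_n = 0.90 × 300 × 5792 = 1563.8 kN.
Governing: min(1768.1, 2381.4, 1563.8) = 1563.8 kN → gross-section yield.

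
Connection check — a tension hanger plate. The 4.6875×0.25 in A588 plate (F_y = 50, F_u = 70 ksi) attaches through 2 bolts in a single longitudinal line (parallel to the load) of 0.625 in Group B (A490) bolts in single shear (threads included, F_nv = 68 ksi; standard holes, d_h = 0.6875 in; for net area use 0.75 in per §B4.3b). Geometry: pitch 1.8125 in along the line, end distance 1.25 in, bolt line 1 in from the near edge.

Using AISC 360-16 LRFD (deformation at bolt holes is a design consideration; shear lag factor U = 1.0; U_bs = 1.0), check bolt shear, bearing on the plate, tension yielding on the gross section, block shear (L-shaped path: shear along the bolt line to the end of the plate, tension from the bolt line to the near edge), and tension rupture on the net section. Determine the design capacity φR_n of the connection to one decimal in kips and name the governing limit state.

Bolt shear: A_b = π(0.625)²/4 = 0.3068 in². φR_n = 0.75 × 68 × 0.3068 × 2 × 1 = 31.3 kips.
Bearing (0.25 in plate, F_u = 70 ksi): end bolts L_c = 1.25 − 0.6875/2 = 0.90625, R_n = min(1.2×0.90625×0.25×70, 2.4×0.625×0.25×70) = 19.031 kips/bolt; interior L_c = 1.8125 − 0.6875 = 1.125, R_n = 23.625 kips/bolt. φR_n = 0.75 × (1×19.031 + 1×23.625) = 32.0 kips.
Tension yield (gross): A_g = 4.6875×0.25 = 1.1719 in². φR_n = 0.90 × 50 × 1.1719 = 52.7 kips.
Block shear: shear path 1×[1.25+1×1.8125] = 1×3.0625 in, A_gv = 0.76563, A_nv = 1×(3.0625 − 1.5×0.75)×0.25 = 0.48438 in²; tension to near edge: (1 − 0.5×0.75)×0.25 = 0.15625 in². R_n = min(0.6×70×0.48438, 0.6×50×0.76563) + 1.0×70×0.15625 = min(20.344, 22.969) + 10.938 = 31.282 kips. φR_n = 0.75 × 31.282 = 23.5 kips.
Tension rupture (net): A_n = (4.6875 − 1×0.75)×0.25 = 0.98438 in² (U = 1.0, A_e = A_n). φR_n = 0.75 × 70 × 0.98438 = 51.7 kips.
Governing: min(31.3, 32.0, 52.7, 23.5, 51.7) = 23.5 kips → block shear.

23.5 kips (block shear governs)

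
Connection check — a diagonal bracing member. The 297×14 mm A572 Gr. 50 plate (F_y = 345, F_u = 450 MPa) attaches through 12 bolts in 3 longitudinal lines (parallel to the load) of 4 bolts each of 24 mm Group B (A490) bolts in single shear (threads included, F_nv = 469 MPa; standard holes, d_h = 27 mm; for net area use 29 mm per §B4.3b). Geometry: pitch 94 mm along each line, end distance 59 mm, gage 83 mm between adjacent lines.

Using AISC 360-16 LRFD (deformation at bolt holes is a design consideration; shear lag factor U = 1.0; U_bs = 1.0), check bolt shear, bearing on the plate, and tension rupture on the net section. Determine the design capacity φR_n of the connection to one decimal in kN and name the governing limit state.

Bolt shear: A_b = π(24)²/4 = 452.39 mm². φR_n = 0.75 × 469 × 452.39 × 12 × 1 = 1909.5 kN.
Bearing (14 mm plate, F_u = 450 MPa): end bolts L_c = 59 − 27/2 = 45.5, R_n = min(1.2×45.5×14×450, 2.4×24×14×450) = 343.98 kN/bolt; interior L_c = 94 − 27 = 67, R_n = 362.88 kN/bolt. φR_n = 0.75 × (3×343.98 + 9×362.88) = 3223.4 kN.
Tension rupture (net): A_n = (297 − 3×29)×14 = 2940 mm² (U = 1.0, A_e = A_n). φR_n = 0.75 × 450 × 2940 = 992.3 kN.
Governing: min(1909.5, 3223.4, 992.3) = 992.3 kN → net-section rupture.

992.3 kN (net-section rupture governs)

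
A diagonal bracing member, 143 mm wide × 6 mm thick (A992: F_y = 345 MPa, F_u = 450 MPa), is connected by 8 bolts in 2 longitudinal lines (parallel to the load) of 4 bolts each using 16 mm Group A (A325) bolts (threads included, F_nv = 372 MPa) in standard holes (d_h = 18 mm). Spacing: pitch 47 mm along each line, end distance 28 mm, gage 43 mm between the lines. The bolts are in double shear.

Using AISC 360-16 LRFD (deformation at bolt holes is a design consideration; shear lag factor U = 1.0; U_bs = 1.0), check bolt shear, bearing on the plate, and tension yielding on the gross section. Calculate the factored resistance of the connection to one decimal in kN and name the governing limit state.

Bolt shear: A_b = π(16)²/4 = 201.06 mm². φR_n = 0.75 × 372 × 201.06 × 8 × 2 = 897.5 kN.
Bearing (6 mm plate, F_u = 450 MPa): end bolts L_c = 28 − 18/2 = 19, R_n = min(1.2×19×6×450, 2.4×16×6×450) = 61.56 kN/bolt; interior L_c = 47 − 18 = 29, R_n = 93.96 kN/bolt. φR_n = 0.75 × (2×61.56 + 6×93.96) = 515.2 kN.
Tension yield (gross): A_g = 143×6 = 858 mm². φR_n = 0.90 × 345 × 858 = 266.4 kN.
Governing: min(897.5, 515.2, 266.4) = 266.4 kN → gross-section yield.

266.4 kN (gross-section yield governs)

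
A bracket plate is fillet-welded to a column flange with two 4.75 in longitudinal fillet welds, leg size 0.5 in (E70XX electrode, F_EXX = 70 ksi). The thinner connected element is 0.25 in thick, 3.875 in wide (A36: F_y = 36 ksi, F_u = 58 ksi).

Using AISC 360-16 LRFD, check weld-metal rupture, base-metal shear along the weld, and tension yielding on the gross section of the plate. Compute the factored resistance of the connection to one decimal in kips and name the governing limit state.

31.4 kips (gross-section yield governs)

Weld metal: throat = 0.707×0.5 = 0.3535 in, L = 2×4.75 = 9.5 in. φR_n = 0.75 × 0.6 × 70 × 0.3535 × 9.5 = 105.8 kips.
Base metal shear (0.25 in plate): yield φR_n = 1.0×0.6×36×0.25×9.5 = 51.3 kips; rupture φR_n = 0.75×0.6×58×0.25×9.5 = 62.0 kips; take 51.3 kips (yield).
Tension yield (gross): A_g = 3.875×0.25 = 0.96875 in². φR_n = 0.90 × 36 × 0.96875 = 31.4 kips.
Governing: min(105.8, 51.3, 31.4) = 31.4 kips → gross-section yield.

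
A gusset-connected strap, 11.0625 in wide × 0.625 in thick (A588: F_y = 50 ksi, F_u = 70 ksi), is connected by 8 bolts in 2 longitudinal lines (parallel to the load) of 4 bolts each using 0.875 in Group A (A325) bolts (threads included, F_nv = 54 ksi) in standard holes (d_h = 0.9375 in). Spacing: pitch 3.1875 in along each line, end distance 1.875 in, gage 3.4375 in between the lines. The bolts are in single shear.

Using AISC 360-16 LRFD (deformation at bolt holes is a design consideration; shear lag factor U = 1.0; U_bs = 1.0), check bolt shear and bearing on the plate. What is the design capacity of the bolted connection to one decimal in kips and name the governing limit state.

Bolt shear: A_b = π(0.875)²/4 = 0.60132 in². φR_n = 0.75 × 54 × 0.60132 × 8 × 1 = 194.8 kips.
Bearing (0.625 in plate, F_u = 70 ksi): end bolts L_c = 1.875 − 0.9375/2 = 1.40625, R_n = min(1.2×1.40625×0.625×70, 2.4×0.875×0.625×70) = 73.828 kips/bolt; interior L_c = 3.1875 − 0.9375 = 2.25, R_n = 91.875 kips/bolt. φR_n = 0.75 × (2×73.828 + 6×91.875) = 524.2 kips.
Governing: min(194.8, 524.2) = 194.8 kips → bolt shear.

194.8 kips (bolt shear governs)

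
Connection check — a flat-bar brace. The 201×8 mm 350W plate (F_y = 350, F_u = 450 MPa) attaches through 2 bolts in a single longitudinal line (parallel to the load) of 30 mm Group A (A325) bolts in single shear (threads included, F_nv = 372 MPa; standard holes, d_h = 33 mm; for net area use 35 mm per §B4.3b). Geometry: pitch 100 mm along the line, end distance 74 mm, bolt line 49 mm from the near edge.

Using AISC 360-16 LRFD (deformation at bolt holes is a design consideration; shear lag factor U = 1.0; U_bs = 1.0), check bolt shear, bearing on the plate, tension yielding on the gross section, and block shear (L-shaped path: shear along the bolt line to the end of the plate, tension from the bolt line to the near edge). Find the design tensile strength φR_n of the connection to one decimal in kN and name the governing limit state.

Bolt shear: A_b = π(30)²/4 = 706.86 mm². φR_n = 0.75 × 372 × 706.86 × 2 × 1 = 394.4 kN.
Bearing (8 mm plate, F_u = 450 MPa): end bolts L_c = 74 − 33/2 = 57.5, R_n = min(1.2×57.5×8×450, 2.4×30×8×450) = 248.4 kN/bolt; interior L_c = 100 − 33 = 67, R_n = 259.2 kN/bolt. φR_n = 0.75 × (1×248.4 + 1×259.2) = 380.7 kN.
Tension yield (gross): A_g = 201×8 = 1608 mm². φR_n = 0.90 × 350 × 1608 = 506.5 kN.
Block shear: shear path 1×[74+1×100] = 1×174 mm, A_gv = 1392, A_nv = 1×(174 − 1.5×35)×8 = 972 mm²; tension to near edge: (49 − 0.5×35)×8 = 252 mm². R_n = min(0.6×450×972, 0.6×350×1392) + 1.0×450×252 = min(262.44, 292.32) + 113.4 = 375.84 kN. φR_n = 0.75 × 375.84 = 281.9 kN.
Governing: min(394.4, 380.7, 506.5, 281.9) = 281.9 kN → block shear.

281.9 kN (block shear governs)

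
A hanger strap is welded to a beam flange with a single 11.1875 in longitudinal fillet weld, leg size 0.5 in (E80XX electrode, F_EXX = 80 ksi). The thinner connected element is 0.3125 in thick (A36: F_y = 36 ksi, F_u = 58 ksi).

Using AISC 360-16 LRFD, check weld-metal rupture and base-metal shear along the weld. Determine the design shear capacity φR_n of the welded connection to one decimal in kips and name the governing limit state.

75.5 kips (base-metal shear governs)

Weld metal: throat = 0.707×0.5 = 0.3535 in, L = 11.1875 in. φR_n = 0.75 × 0.6 × 80 × 0.3535 × 11.1875 = 142.4 kips.
Base metal shear (0.3125 in plate): yield φR_n = 1.0×0.6×36×0.3125×11.1875 = 75.5 kips; rupture φR_n = 0.75×0.6×58×0.3125×11.1875 = 91.2 kips; take 75.5 kips (yield).
Governing: min(142.4, 75.5) = 75.5 kips → base-metal shear.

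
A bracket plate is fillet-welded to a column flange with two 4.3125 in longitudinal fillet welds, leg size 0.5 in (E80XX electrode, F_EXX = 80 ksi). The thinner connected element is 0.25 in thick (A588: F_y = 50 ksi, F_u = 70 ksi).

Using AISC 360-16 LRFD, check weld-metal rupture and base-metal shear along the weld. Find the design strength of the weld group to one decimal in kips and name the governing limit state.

64.7 kips (base-metal shear governs)

Weld metal: throat = 0.707×0.5 = 0.3535 in, L = 2×4.3125 = 8.625 in. φR_n = 0.75 × 0.6 × 80 × 0.3535 × 8.625 = 109.8 kips.
Base metal shear (0.25 in plate): yield φR_n = 1.0×0.6×50×0.25×8.625 = 64.7 kips; rupture φR_n = 0.75×0.6×70×0.25×8.625 = 67.9 kips; take 64.7 kips (yield).
Governing: min(109.8, 64.7) = 64.7 kips → base-metal shear.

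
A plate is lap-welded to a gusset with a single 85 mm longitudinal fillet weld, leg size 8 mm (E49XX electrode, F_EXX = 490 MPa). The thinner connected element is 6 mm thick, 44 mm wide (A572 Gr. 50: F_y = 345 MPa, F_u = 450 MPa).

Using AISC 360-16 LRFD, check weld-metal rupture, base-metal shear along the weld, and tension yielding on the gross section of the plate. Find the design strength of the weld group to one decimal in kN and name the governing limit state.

Weld metal: throat = 0.707×8 = 5.656 mm, L = 85 mm. φR_n = 0.75 × 0.6 × 490 × 5.656 × 85 = 106.0 kN.
Base metal shear (6 mm plate): yield φR_n = 1.0×0.6×345×6×85 = 105.6 kN; rupture φR_n = 0.75×0.6×450×6×85 = 103.3 kN; take 103.3 kN (rupture).
Tension yield (gross): A_g = 44×6 = 264 mm². φR_n = 0.90 × 345 × 264 = 82.0 kN.
Governing: min(106.0, 103.3, 82.0) = 82.0 kN → gross-section yield.

82.0 kN (gross-section yield governs)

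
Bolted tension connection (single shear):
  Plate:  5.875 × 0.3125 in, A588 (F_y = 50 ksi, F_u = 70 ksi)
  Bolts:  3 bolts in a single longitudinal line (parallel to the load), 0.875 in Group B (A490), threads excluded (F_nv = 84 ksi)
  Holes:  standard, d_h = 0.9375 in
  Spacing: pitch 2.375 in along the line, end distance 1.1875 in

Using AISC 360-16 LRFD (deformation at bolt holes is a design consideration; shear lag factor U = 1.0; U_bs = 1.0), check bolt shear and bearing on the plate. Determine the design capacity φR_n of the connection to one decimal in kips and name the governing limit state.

70.8 kips (bearing governs)

Bolt shear: A_b = π(0.875)²/4 = 0.60132 in². φR_n = 0.75 × 84 × 0.60132 × 3 × 1 = 113.6 kips.
Bearing (0.3125 in plate, F_u = 70 ksi): end bolts L_c = 1.1875 − 0.9375/2 = 0.71875, R_n = min(1.2×0.71875×0.3125×70, 2.4×0.875×0.3125×70) = 18.867 kips/bolt; interior L_c = 2.375 − 0.9375 = 1.4375, R_n = 37.734 kips/bolt. φR_n = 0.75 × (1×18.867 + 2×37.734) = 70.8 kips.
Governing: min(113.6, 70.8) = 70.8 kips → bearing.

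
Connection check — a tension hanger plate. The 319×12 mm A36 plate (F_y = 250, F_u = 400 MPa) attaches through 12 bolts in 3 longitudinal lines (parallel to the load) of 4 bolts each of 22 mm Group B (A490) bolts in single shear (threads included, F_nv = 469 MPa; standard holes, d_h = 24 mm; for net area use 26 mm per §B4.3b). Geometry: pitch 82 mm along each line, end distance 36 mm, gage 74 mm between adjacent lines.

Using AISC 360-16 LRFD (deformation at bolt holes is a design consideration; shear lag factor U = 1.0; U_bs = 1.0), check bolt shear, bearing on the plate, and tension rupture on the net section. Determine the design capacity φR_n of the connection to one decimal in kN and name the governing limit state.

Bolt shear: A_b = π(22)²/4 = 380.13 mm². φR_n = 0.75 × 469 × 380.13 × 12 × 1 = 1604.5 kN.
Bearing (12 mm plate, F_u = 400 MPa): end bolts L_c = 36 − 24/2 = 24, R_n = min(1.2×24×12×400, 2.4×22×12×400) = 138.24 kN/bolt; interior L_c = 82 − 24 = 58, R_n = 253.44 kN/bolt. φR_n = 0.75 × (3×138.24 + 9×253.44) = 2021.8 kN.
Tension rupture (net): A_n = (319 − 3×26)×12 = 2892 mm² (U = 1.0, A_e = A_n). φR_n = 0.75 × 400 × 2892 = 867.6 kN.
Governing: min(1604.5, 2021.8, 867.6) = 867.6 kN → net-section rupture.

867.6 kN (net-section rupture governs)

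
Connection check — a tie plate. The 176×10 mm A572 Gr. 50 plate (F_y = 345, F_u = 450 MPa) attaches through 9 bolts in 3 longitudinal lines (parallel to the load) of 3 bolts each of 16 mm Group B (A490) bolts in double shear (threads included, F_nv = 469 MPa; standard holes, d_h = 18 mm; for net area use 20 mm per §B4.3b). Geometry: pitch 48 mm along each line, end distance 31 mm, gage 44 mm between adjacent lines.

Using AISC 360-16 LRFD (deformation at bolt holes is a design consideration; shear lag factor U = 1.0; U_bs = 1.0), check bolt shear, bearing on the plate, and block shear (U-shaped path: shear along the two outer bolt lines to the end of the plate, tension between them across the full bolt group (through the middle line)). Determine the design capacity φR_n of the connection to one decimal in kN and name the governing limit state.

473.9 kN (block shear governs)

Bolt shear: A_b = π(16)²/4 = 201.06 mm². φR_n = 0.75 × 469 × 201.06 × 9 × 2 = 1273.0 kN.
Bearing (10 mm plate, F_u = 450 MPa): end bolts L_c = 31 − 18/2 = 22, R_n = min(1.2×22×10×450, 2.4×16×10×450) = 118.8 kN/bolt; interior L_c = 48 − 18 = 30, R_n = 162 kN/bolt. φR_n = 0.75 × (3×118.8 + 6×162) = 996.3 kN.
Block shear: shear path 2×[31+2×48] = 2×127 mm, A_gv = 2540, A_nv = 2×(127 − 2.5×20)×10 = 1540 mm²; tension across gage: (88 − 2×20)×10 = 480 mm². R_n = min(0.6×450×1540, 0.6×345×2540) + 1.0×450×480 = min(415.8, 525.78) + 216 = 631.8 kN. φR_n = 0.75 × 631.8 = 473.9 kN.
Governing: min(1273.0, 996.3, 473.9) = 473.9 kN → block shear.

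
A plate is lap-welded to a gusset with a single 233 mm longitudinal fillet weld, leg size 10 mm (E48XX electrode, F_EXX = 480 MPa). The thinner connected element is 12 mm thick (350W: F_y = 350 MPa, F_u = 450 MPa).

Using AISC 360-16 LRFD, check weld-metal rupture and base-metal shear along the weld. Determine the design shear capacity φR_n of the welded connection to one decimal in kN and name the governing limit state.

Weld metal: throat = 0.707×10 = 7.07 mm, L = 233 mm. φR_n = 0.75 × 0.6 × 480 × 7.07 × 233 = 355.8 kN.
Base metal shear (12 mm plate): yield φR_n = 1.0×0.6×350×12×233 = 587.2 kN; rupture φR_n = 0.75×0.6×450×12×233 = 566.2 kN; take 566.2 kN (rupture).
Governing: min(355.8, 566.2) = 355.8 kN → weld metal.

355.8 kN (weld metal governs)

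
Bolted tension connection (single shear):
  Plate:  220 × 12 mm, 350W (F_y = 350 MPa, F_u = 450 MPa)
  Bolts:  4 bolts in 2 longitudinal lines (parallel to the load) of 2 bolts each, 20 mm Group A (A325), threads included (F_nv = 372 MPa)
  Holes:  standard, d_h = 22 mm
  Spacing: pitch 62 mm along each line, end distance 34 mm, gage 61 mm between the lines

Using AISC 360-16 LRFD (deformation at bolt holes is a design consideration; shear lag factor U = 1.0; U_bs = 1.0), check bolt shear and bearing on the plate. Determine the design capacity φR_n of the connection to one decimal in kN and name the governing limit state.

350.6 kN (bolt shear governs)

Bolt shear: A_b = π(20)²/4 = 314.16 mm². φR_n = 0.75 × 372 × 314.16 × 4 × 1 = 350.6 kN.
Bearing (12 mm plate, F_u = 450 MPa): end bolts L_c = 34 − 22/2 = 23, R_n = min(1.2×23×12×450, 2.4×20×12×450) = 149.04 kN/bolt; interior L_c = 62 − 22 = 40, R_n = 259.2 kN/bolt. φR_n = 0.75 × (2×149.04 + 2×259.2) = 612.4 kN.
Governing: min(350.6, 612.4) = 350.6 kN → bolt shear.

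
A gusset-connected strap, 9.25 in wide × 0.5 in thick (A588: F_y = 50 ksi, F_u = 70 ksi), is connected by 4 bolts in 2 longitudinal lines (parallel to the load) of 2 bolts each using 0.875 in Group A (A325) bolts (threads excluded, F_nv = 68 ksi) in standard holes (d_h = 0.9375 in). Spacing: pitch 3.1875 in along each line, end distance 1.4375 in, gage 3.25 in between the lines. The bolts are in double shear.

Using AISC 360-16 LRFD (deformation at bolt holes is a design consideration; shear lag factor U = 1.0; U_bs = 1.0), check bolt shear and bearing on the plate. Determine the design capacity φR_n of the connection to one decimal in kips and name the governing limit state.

Bolt shear: A_b = π(0.875)²/4 = 0.60132 in². φR_n = 0.75 × 68 × 0.60132 × 4 × 2 = 245.3 kips.
Bearing (0.5 in plate, F_u = 70 ksi): end bolts L_c = 1.4375 − 0.9375/2 = 0.96875, R_n = min(1.2×0.96875×0.5×70, 2.4×0.875×0.5×70) = 40.688 kips/bolt; interior L_c = 3.1875 − 0.9375 = 2.25, R_n = 73.5 kips/bolt. φR_n = 0.75 × (2×40.688 + 2×73.5) = 171.3 kips.
Governing: min(245.3, 171.3) = 171.3 kips → bearing.

171.3 kips (bearing governs)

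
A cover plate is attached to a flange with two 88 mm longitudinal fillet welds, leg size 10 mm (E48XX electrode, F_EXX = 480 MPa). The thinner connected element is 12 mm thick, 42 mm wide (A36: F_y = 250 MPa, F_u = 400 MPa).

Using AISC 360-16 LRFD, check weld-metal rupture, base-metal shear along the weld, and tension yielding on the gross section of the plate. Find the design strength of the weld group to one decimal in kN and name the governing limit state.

113.4 kN (gross-section yield governs)

Weld metal: throat = 0.707×10 = 7.07 mm, L = 2×88 = 176 mm. φR_n = 0.75 × 0.6 × 480 × 7.07 × 176 = 268.8 kN.
Base metal shear (12 mm plate): yield φR_n = 1.0×0.6×250×12×176 = 316.8 kN; rupture φR_n = 0.75×0.6×400×12×176 = 380.2 kN; take 316.8 kN (yield).
Tension yield (gross): A_g = 42×12 = 504 mm². φR_n = 0.90 × 250 × 504 = 113.4 kN.
Governing: min(268.8, 316.8, 113.4) = 113.4 kN → gross-section yield.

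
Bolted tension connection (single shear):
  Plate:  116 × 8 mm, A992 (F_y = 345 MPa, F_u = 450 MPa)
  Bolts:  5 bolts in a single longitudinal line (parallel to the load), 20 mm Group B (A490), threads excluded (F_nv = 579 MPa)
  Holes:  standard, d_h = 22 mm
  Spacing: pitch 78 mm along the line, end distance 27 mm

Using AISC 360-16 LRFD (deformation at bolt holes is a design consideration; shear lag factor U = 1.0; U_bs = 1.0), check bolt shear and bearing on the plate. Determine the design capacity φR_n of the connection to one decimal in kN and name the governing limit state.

570.2 kN (bearing governs)

Bolt shear: A_b = π(20)²/4 = 314.16 mm². φR_n = 0.75 × 579 × 314.16 × 5 × 1 = 682.1 kN.
Bearing (8 mm plate, F_u = 450 MPa): end bolts L_c = 27 − 22/2 = 16, R_n = min(1.2×16×8×450, 2.4×20×8×450) = 69.12 kN/bolt; interior L_c = 78 − 22 = 56, R_n = 172.8 kN/bolt. φR_n = 0.75 × (1×69.12 + 4×172.8) = 570.2 kN.
Governing: min(682.1, 570.2) = 570.2 kN → bearing.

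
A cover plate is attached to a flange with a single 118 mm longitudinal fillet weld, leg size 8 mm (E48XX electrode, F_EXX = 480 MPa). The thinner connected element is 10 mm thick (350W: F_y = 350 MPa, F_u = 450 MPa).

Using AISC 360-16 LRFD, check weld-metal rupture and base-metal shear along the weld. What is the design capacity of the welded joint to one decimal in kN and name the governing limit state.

144.2 kN (weld metal governs)

Weld metal: throat = 0.707×8 = 5.656 mm, L = 118 mm. φR_n = 0.75 × 0.6 × 480 × 5.656 × 118 = 144.2 kN.
Base metal shear (10 mm plate): yield φR_n = 1.0×0.6×350×10×118 = 247.8 kN; rupture φR_n = 0.75×0.6×450×10×118 = 239.0 kN; take 239.0 kN (rupture).
Governing: min(144.2, 239.0) = 144.2 kN → weld metal.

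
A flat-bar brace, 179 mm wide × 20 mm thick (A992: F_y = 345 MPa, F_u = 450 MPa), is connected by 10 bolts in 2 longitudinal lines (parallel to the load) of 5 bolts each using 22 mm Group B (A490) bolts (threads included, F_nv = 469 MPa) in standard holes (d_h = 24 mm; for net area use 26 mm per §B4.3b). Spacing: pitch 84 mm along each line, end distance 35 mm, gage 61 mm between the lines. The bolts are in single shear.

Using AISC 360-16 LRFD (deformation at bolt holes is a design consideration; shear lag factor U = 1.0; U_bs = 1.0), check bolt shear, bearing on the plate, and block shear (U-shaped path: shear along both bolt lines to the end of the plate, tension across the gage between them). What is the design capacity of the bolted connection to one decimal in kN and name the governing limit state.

Bolt shear: A_b = π(22)²/4 = 380.13 mm². φR_n = 0.75 × 469 × 380.13 × 10 × 1 = 1337.1 kN.
Bearing (20 mm plate, F_u = 450 MPa): end bolts L_c = 35 − 24/2 = 23, R_n = min(1.2×23×20×450, 2.4×22×20×450) = 248.4 kN/bolt; interior L_c = 84 − 24 = 60, R_n = 475.2 kN/bolt. φR_n = 0.75 × (2×248.4 + 8×475.2) = 3223.8 kN.
Block shear: shear path 2×[35+4×84] = 2×371 mm, A_gv = 14840, A_nv = 2×(371 − 4.5×26)×20 = 10160 mm²; tension across gage: (61 − 1×26)×20 = 700 mm². R_n = min(0.6×450×10160, 0.6×345×14840) + 1.0×450×700 = min(2743.2, 3071.9) + 315 = 3058.2 kN. φR_n = 0.75 × 3058.2 = 2293.7 kN.
Governing: min(1337.1, 3223.8, 2293.7) = 1337.1 kN → bolt shear.

1337.1 kN (bolt shear governs)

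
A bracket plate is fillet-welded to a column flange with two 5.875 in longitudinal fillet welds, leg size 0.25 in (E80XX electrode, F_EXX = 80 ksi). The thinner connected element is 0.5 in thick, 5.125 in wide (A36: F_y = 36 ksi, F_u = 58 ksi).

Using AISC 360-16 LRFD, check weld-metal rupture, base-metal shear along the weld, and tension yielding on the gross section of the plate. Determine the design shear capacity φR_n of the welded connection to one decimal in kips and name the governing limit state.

74.8 kips (weld metal governs)

Weld metal: throat = 0.707×0.25 = 0.17675 in, L = 2×5.875 = 11.75 in. φR_n = 0.75 × 0.6 × 80 × 0.17675 × 11.75 = 74.8 kips.
Base metal shear (0.5 in plate): yield φR_n = 1.0×0.6×36×0.5×11.75 = 126.9 kips; rupture φR_n = 0.75×0.6×58×0.5×11.75 = 153.3 kips; take 126.9 kips (yield).
Tension yield (gross): A_g = 5.125×0.5 = 2.5625 in². φR_n = 0.90 × 36 × 2.5625 = 83.0 kips.
Governing: min(74.8, 126.9, 83.0) = 74.8 kips → weld metal.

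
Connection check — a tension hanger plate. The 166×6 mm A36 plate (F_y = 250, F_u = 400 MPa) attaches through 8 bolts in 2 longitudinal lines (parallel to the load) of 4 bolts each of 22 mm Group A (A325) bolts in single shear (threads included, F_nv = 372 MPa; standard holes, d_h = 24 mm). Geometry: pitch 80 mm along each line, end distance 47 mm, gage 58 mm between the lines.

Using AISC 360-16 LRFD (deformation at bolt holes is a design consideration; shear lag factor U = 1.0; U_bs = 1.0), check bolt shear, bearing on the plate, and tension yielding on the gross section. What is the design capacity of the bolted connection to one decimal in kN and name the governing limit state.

Bolt shear: A_b = π(22)²/4 = 380.13 mm². φR_n = 0.75 × 372 × 380.13 × 8 × 1 = 848.5 kN.
Bearing (6 mm plate, F_u = 400 MPa): end bolts L_c = 47 − 24/2 = 35, R_n = min(1.2×35×6×400, 2.4×22×6×400) = 100.8 kN/bolt; interior L_c = 80 − 24 = 56, R_n = 126.72 kN/bolt. φR_n = 0.75 × (2×100.8 + 6×126.72) = 721.4 kN.
Tension yield (gross): A_g = 166×6 = 996 mm². φR_n = 0.90 × 250 × 996 = 224.1 kN.
Governing: min(848.5, 721.4, 224.1) = 224.1 kN → gross-section yield.

224.1 kN (gross-section yield governs)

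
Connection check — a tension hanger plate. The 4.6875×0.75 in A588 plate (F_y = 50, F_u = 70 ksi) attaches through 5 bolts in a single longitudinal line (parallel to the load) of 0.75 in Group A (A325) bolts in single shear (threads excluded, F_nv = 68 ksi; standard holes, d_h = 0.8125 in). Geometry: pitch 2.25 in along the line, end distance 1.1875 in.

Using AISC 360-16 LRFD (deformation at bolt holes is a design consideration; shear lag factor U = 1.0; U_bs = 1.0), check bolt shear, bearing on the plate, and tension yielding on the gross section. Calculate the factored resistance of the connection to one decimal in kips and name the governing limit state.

112.7 kips (bolt shear governs)

Bolt shear: A_b = π(0.75)²/4 = 0.44179 in². φR_n = 0.75 × 68 × 0.44179 × 5 × 1 = 112.7 kips.
Bearing (0.75 in plate, F_u = 70 ksi): end bolts L_c = 1.1875 − 0.8125/2 = 0.78125, R_n = min(1.2×0.78125×0.75×70, 2.4×0.75×0.75×70) = 49.219 kips/bolt; interior L_c = 2.25 − 0.8125 = 1.4375, R_n = 90.563 kips/bolt. φR_n = 0.75 × (1×49.219 + 4×90.563) = 308.6 kips.
Tension yield (gross): A_g = 4.6875×0.75 = 3.5156 in². φR_n = 0.90 × 50 × 3.5156 = 158.2 kips.
Governing: min(112.7, 308.6, 158.2) = 112.7 kips → bolt shear.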